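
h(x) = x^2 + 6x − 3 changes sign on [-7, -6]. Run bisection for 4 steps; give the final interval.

h(-6.5) = 0.25 > 0, so the root lies in [-6.5, -6]
h(-6.25) = -1.4375 < 0, so the root lies in [-6.5, -6.25]
h(-6.375) = -0.609375 < 0, so the root lies in [-6.5, -6.375]
h(-6.4375) = -0.1836 < 0, so the root lies in [-6.5, -6.4375]

[-6.5, -6.4375]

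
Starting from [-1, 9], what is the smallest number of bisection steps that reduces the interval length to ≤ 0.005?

Width after n steps is 10/2^n. Need 2^n ≥ 10/0.005 = 2000.
2^10 = 1024 < 2000 ≤ 2^11 = 2048, so n = 11.

11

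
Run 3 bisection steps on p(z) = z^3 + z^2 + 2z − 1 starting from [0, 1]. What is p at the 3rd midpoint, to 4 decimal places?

-0.0566

midpoint 0.5: p = 0.375 > 0 → [0, 0.5]
midpoint 0.25: p = -0.421875 < 0 → [0.25, 0.5]
midpoint 0.375: p = -0.056641 < 0 → [0.375, 0.5]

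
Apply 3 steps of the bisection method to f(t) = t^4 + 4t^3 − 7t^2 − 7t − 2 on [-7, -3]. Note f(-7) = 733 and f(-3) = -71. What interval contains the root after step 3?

m = -5, f(m) = -17 (−); new bracket [-7, -5]
m = -6, f(m) = 220 (+); new bracket [-6, -5]
m = -5.5, f(m) = 74.3125 (+); new bracket [-5.5, -5]

[-5.5, -5]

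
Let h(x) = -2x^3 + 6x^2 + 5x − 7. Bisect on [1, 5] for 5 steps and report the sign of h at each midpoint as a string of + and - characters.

midpoint 3: h = 8 > 0 → [3, 5]
midpoint 4: h = -19 < 0 → [3, 4]
midpoint 3.5: h = -1.75 < 0 → [3, 3.5]
midpoint 3.25: h = 3.9688 > 0 → [3.25, 3.5]
midpoint 3.375: h = 1.332 > 0 → [3.375, 3.5]

+--++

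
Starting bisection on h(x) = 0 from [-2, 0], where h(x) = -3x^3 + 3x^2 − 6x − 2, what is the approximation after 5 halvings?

x = -1 gives h = 10, positive; keep [-1, 0]
x = -0.5 gives h = 2.125, positive; keep [-0.5, 0]
x = -0.25 gives h = -0.265625, negative; keep [-0.5, -0.25]
x = -0.375 gives h = 0.8301, positive; keep [-0.375, -0.25]
x = -0.3125 gives h = 0.2595, positive; keep [-0.3125, -0.25]

-0.3125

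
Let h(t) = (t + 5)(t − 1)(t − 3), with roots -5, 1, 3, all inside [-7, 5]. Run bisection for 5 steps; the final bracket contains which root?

m = -1, h(m) = 32 (+); new bracket [-7, -1]
m = -4, h(m) = 35 (+); new bracket [-7, -4]
m = -5.5, h(m) = -27.625 (−); new bracket [-5.5, -4]
m = -4.75, h(m) = 11.1406 (+); new bracket [-5.5, -4.75]
m = -5.125, h(m) = -6.2207 (−); new bracket [-5.125, -4.75]

-5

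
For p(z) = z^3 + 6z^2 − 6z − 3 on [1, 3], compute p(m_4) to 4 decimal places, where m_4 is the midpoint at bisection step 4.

m = 2, p(m) = 17 (+); new bracket [1, 2]
m = 1.5, p(m) = 4.875 (+); new bracket [1, 1.5]
m = 1.25, p(m) = 0.828125 (+); new bracket [1, 1.25]
m = 1.125, p(m) = -0.7324 (−); new bracket [1.125, 1.25]

-0.7324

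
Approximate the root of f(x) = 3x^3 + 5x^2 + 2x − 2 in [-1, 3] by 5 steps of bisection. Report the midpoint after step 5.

midpoint 1: f = 8 > 0 → [-1, 1]
midpoint 0: f = -2 < 0 → [0, 1]
midpoint 0.5: f = 0.625 > 0 → [0, 0.5]
midpoint 0.25: f = -1.1406 < 0 → [0.25, 0.5]
midpoint 0.375: f = -0.3887 < 0 → [0.375, 0.5]

0.375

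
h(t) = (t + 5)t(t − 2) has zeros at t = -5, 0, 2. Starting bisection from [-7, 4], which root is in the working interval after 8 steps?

h(-1.5) = 18.375 > 0, so the root lies in [-7, -1.5]
h(-4.25) = 19.921875 > 0, so the root lies in [-7, -4.25]
h(-5.625) = -26.806641 < 0, so the root lies in [-5.625, -4.25]
h(-4.9375) = 2.1409 > 0, so the root lies in [-5.625, -4.9375]
h(-5.28125) = -10.8152 < 0, so the root lies in [-5.28125, -4.9375]
h(-5.109375) = -3.973 < 0, so the root lies in [-5.109375, -4.9375]
h(-5.0234375) = -0.8269 < 0, so the root lies in [-5.0234375, -4.9375]
h(-4.98046875) = 0.679 > 0, so the root lies in [-5.0234375, -4.98046875]

-5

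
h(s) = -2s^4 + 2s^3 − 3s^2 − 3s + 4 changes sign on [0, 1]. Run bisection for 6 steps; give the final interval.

m = 0.5, h(m) = 1.875 (+); new bracket [0.5, 1]
m = 0.75, h(m) = 0.273438 (+); new bracket [0.75, 1]
m = 0.875, h(m) = -0.754395 (−); new bracket [0.75, 0.875]
m = 0.8125, h(m) = -0.2168 (−); new bracket [0.75, 0.8125]
m = 0.78125, h(m) = 0.0338 (+); new bracket [0.78125, 0.8125]
m = 0.796875, h(m) = -0.0901 (−); new bracket [0.78125, 0.796875]

[0.78125, 0.796875]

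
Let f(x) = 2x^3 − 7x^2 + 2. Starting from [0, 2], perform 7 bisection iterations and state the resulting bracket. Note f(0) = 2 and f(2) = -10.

[0.578125, 0.59375]

m = 1, f(m) = -3 (−); new bracket [0, 1]
m = 0.5, f(m) = 0.5 (+); new bracket [0.5, 1]
m = 0.75, f(m) = -1.09375 (−); new bracket [0.5, 0.75]
m = 0.625, f(m) = -0.2461 (−); new bracket [0.5, 0.625]
m = 0.5625, f(m) = 0.1411 (+); new bracket [0.5625, 0.625]
m = 0.59375, f(m) = -0.0491 (−); new bracket [0.5625, 0.59375]
m = 0.578125, f(m) = 0.0469 (+); new bracket [0.578125, 0.59375]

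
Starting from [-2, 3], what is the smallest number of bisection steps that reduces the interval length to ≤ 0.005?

10

Width after n steps is 5/2^n. Need 2^n ≥ 5/0.005 = 1000.
2^9 = 512 < 1000 ≤ 2^10 = 1024, so n = 10.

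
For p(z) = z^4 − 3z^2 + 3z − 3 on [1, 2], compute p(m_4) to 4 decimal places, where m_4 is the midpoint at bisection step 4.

z = 1.5 gives p = -0.1875, negative; keep [1.5, 2]
z = 1.75 gives p = 2.441406, positive; keep [1.5, 1.75]
z = 1.625 gives p = 0.926025, positive; keep [1.5, 1.625]
z = 1.5625 gives p = 0.3237, positive; keep [1.5, 1.5625]

0.3237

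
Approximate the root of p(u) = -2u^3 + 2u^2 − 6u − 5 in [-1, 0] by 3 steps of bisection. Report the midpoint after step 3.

p(-0.5) = -1.25 < 0, so the root lies in [-1, -0.5]
p(-0.75) = 1.46875 > 0, so the root lies in [-0.75, -0.5]
p(-0.625) = 0.019531 > 0, so the root lies in [-0.625, -0.5]

-0.625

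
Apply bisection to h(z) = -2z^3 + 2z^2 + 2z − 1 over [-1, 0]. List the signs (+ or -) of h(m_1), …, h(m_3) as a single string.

--+

z = -0.5 gives h = -1.25, negative; keep [-1, -0.5]
z = -0.75 gives h = -0.53125, negative; keep [-1, -0.75]
z = -0.875 gives h = 0.121094, positive; keep [-0.875, -0.75]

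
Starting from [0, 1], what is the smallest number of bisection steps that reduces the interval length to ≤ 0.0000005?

21

Width after n steps is 1/2^n. Need 2^n ≥ 1/0.0000005 = 2000000.
2^20 = 1048576 < 2000000 ≤ 2^21 = 2097152, so n = 21.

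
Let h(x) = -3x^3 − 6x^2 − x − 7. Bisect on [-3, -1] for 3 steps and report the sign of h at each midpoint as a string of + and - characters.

-+-

midpoint -2: h = -5 < 0 → [-3, -2]
midpoint -2.5: h = 4.875 > 0 → [-2.5, -2]
midpoint -2.25: h = -0.953125 < 0 → [-2.5, -2.25]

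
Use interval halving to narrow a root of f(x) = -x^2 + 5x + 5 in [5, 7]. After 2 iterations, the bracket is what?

midpoint 6: f = -1 < 0 → [5, 6]
midpoint 5.5: f = 2.25 > 0 → [5.5, 6]

[5.5, 6]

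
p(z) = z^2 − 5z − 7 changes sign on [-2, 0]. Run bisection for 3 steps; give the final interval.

m = -1, p(m) = -1 (−); new bracket [-2, -1]
m = -1.5, p(m) = 2.75 (+); new bracket [-1.5, -1]
m = -1.25, p(m) = 0.8125 (+); new bracket [-1.25, -1]

[-1.25, -1]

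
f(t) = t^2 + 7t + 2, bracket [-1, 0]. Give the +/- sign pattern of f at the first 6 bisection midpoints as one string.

-+--++

f(-0.5) = -1.25 < 0, so the root lies in [-0.5, 0]
f(-0.25) = 0.3125 > 0, so the root lies in [-0.5, -0.25]
f(-0.375) = -0.484375 < 0, so the root lies in [-0.375, -0.25]
f(-0.3125) = -0.0898 < 0, so the root lies in [-0.3125, -0.25]
f(-0.28125) = 0.1104 > 0, so the root lies in [-0.3125, -0.28125]
f(-0.296875) = 0.01 > 0, so the root lies in [-0.3125, -0.296875]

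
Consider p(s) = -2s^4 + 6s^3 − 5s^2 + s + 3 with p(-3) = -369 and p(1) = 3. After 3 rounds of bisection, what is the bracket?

p(-1) = -11 < 0, so the root lies in [-1, 1]
p(0) = 3 > 0, so the root lies in [-1, 0]
p(-0.5) = 0.375 > 0, so the root lies in [-1, -0.5]

[-1, -0.5]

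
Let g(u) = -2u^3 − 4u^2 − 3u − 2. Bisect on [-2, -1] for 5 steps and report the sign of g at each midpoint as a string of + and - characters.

+---+

g(-1.5) = 0.25 > 0, so the root lies in [-1.5, -1]
g(-1.25) = -0.59375 < 0, so the root lies in [-1.5, -1.25]
g(-1.375) = -0.238281 < 0, so the root lies in [-1.5, -1.375]
g(-1.4375) = -0.0122 < 0, so the root lies in [-1.5, -1.4375]
g(-1.46875) = 0.1142 > 0, so the root lies in [-1.46875, -1.4375]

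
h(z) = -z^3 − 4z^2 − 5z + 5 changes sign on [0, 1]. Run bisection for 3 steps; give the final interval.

m = 0.5, h(m) = 1.375 (+); new bracket [0.5, 1]
m = 0.75, h(m) = -1.421875 (−); new bracket [0.5, 0.75]
m = 0.625, h(m) = 0.068359 (+); new bracket [0.625, 0.75]

[0.625, 0.75]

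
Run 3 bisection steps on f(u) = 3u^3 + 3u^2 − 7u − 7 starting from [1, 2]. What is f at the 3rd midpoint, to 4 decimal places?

m = 1.5, f(m) = -0.625 (−); new bracket [1.5, 2]
m = 1.75, f(m) = 6.015625 (+); new bracket [1.5, 1.75]
m = 1.625, f(m) = 2.419922 (+); new bracket [1.5, 1.625]

2.4199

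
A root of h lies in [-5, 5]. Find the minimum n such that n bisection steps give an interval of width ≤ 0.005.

Width after n steps is 10/2^n. Need 2^n ≥ 10/0.005 = 2000.
2^10 = 1024 < 2000 ≤ 2^11 = 2048, so n = 11.

11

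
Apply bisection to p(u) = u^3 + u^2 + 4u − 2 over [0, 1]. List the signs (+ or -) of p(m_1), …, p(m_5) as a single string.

p(0.5) = 0.375 > 0, so the root lies in [0, 0.5]
p(0.25) = -0.921875 < 0, so the root lies in [0.25, 0.5]
p(0.375) = -0.306641 < 0, so the root lies in [0.375, 0.5]
p(0.4375) = 0.0251 > 0, so the root lies in [0.375, 0.4375]
p(0.40625) = -0.1429 < 0, so the root lies in [0.40625, 0.4375]

+--+-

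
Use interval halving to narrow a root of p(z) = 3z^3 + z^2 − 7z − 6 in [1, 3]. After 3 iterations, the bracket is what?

[1.5, 1.75]

m = 2, p(m) = 8 (+); new bracket [1, 2]
m = 1.5, p(m) = -4.125 (−); new bracket [1.5, 2]
m = 1.75, p(m) = 0.890625 (+); new bracket [1.5, 1.75]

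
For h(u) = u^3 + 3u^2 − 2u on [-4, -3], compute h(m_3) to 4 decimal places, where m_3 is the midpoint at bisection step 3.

midpoint -3.5: h = 0.875 > 0 → [-4, -3.5]
midpoint -3.75: h = -3.046875 < 0 → [-3.75, -3.5]
midpoint -3.625: h = -0.962891 < 0 → [-3.625, -3.5]

-0.9629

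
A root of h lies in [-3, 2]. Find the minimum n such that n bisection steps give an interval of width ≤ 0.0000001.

Width after n steps is 5/2^n. Need 2^n ≥ 5/0.0000001 = 50000000.
2^25 = 33554432 < 50000000 ≤ 2^26 = 67108864, so n = 26.

26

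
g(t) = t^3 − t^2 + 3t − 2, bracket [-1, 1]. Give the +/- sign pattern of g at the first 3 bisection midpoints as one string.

--+

t = 0 gives g = -2, negative; keep [0, 1]
t = 0.5 gives g = -0.625, negative; keep [0.5, 1]
t = 0.75 gives g = 0.109375, positive; keep [0.5, 0.75]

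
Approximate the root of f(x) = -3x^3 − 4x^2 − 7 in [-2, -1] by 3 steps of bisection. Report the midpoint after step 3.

-1.875

f(-1.5) = -5.875 < 0, so the root lies in [-2, -1.5]
f(-1.75) = -3.171875 < 0, so the root lies in [-2, -1.75]
f(-1.875) = -1.287109 < 0, so the root lies in [-2, -1.875]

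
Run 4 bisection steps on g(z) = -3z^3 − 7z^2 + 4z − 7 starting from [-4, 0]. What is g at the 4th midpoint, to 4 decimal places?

z = -2 gives g = -19, negative; keep [-4, -2]
z = -3 gives g = -1, negative; keep [-4, -3]
z = -3.5 gives g = 21.875, positive; keep [-3.5, -3]
z = -3.25 gives g = 9.0469, positive; keep [-3.25, -3]

9.0469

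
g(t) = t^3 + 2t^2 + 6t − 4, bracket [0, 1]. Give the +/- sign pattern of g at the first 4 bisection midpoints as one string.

g(0.5) = -0.375 < 0, so the root lies in [0.5, 1]
g(0.75) = 2.046875 > 0, so the root lies in [0.5, 0.75]
g(0.625) = 0.775391 > 0, so the root lies in [0.5, 0.625]
g(0.5625) = 0.1858 > 0, so the root lies in [0.5, 0.5625]

-+++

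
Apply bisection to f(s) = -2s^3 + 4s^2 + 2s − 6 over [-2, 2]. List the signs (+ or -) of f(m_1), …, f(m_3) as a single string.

--+

f(0) = -6 < 0, so the root lies in [-2, 0]
f(-1) = -2 < 0, so the root lies in [-2, -1]
f(-1.5) = 6.75 > 0, so the root lies in [-1.5, -1]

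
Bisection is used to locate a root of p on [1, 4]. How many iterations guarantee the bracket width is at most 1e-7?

Width after n steps is 3/2^n. Need 2^n ≥ 3/1e-7 = 30000000.
2^24 = 16777216 < 30000000 ≤ 2^25 = 33554432, so n = 25.

25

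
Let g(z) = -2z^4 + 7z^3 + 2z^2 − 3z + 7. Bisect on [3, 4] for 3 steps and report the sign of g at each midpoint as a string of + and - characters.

midpoint 3.5: g = 21 > 0 → [3.5, 4]
midpoint 3.75: g = -2.492188 < 0 → [3.5, 3.75]
midpoint 3.625: g = 10.497559 > 0 → [3.625, 3.75]

+-+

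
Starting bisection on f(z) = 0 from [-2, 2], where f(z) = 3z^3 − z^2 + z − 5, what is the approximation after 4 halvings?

z = 0 gives f = -5, negative; keep [0, 2]
z = 1 gives f = -2, negative; keep [1, 2]
z = 1.5 gives f = 4.375, positive; keep [1, 1.5]
z = 1.25 gives f = 0.5469, positive; keep [1, 1.25]

1.25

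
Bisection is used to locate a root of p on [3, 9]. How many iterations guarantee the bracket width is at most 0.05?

Width after n steps is 6/2^n. Need 2^n ≥ 6/0.05 = 120.
2^6 = 64 < 120 ≤ 2^7 = 128, so n = 7.

7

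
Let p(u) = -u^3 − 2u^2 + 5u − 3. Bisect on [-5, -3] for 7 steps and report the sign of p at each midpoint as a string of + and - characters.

m = -4, p(m) = 9 (+); new bracket [-4, -3]
m = -3.5, p(m) = -2.125 (−); new bracket [-4, -3.5]
m = -3.75, p(m) = 2.859375 (+); new bracket [-3.75, -3.5]
m = -3.625, p(m) = 0.2285 (+); new bracket [-3.625, -3.5]
m = -3.5625, p(m) = -0.9822 (−); new bracket [-3.625, -3.5625]
m = -3.59375, p(m) = -0.3854 (−); new bracket [-3.625, -3.59375]
m = -3.609375, p(m) = -0.0806 (−); new bracket [-3.625, -3.609375]

+-++---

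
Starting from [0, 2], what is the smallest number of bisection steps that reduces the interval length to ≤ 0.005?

Width after n steps is 2/2^n. Need 2^n ≥ 2/0.005 = 400.
2^8 = 256 < 400 ≤ 2^9 = 512, so n = 9.

9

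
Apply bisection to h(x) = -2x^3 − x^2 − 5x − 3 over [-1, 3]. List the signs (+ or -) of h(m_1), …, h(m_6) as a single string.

---++-

h(1) = -11 < 0, so the root lies in [-1, 1]
h(0) = -3 < 0, so the root lies in [-1, 0]
h(-0.5) = -0.5 < 0, so the root lies in [-1, -0.5]
h(-0.75) = 1.0312 > 0, so the root lies in [-0.75, -0.5]
h(-0.625) = 0.2227 > 0, so the root lies in [-0.625, -0.5]
h(-0.5625) = -0.1479 < 0, so the root lies in [-0.625, -0.5625]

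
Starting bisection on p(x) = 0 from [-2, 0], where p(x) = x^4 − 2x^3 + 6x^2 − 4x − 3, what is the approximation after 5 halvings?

-0.4375

p(-1) = 10 > 0, so the root lies in [-1, 0]
p(-0.5) = 0.8125 > 0, so the root lies in [-0.5, 0]
p(-0.25) = -1.589844 < 0, so the root lies in [-0.5, -0.25]
p(-0.375) = -0.531 < 0, so the root lies in [-0.5, -0.375]
p(-0.4375) = 0.1026 > 0, so the root lies in [-0.4375, -0.375]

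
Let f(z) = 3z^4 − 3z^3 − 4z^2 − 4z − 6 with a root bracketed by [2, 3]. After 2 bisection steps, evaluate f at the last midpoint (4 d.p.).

z = 2.5 gives f = 29.3125, positive; keep [2, 2.5]
z = 2.25 gives f = 7.464844, positive; keep [2, 2.25]

7.4648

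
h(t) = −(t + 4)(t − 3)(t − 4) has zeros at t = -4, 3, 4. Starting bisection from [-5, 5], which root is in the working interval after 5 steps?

-4

midpoint 0: h = -48 < 0 → [-5, 0]
midpoint -2.5: h = -53.625 < 0 → [-5, -2.5]
midpoint -3.75: h = -13.078125 < 0 → [-5, -3.75]
midpoint -4.375: h = 23.1621 > 0 → [-4.375, -3.75]
midpoint -4.0625: h = 3.5588 > 0 → [-4.0625, -3.75]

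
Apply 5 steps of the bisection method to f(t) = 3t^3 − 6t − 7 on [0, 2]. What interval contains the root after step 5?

[1.8125, 1.875]

midpoint 1: f = -10 < 0 → [1, 2]
midpoint 1.5: f = -5.875 < 0 → [1.5, 2]
midpoint 1.75: f = -1.421875 < 0 → [1.75, 2]
midpoint 1.875: f = 1.5254 > 0 → [1.75, 1.875]
midpoint 1.8125: f = -0.012 < 0 → [1.8125, 1.875]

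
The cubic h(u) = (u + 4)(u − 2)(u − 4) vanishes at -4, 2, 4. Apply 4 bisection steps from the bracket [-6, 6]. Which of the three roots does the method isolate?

-4

m = 0, h(m) = 32 (+); new bracket [-6, 0]
m = -3, h(m) = 35 (+); new bracket [-6, -3]
m = -4.5, h(m) = -27.625 (−); new bracket [-4.5, -3]
m = -3.75, h(m) = 11.1406 (+); new bracket [-4.5, -3.75]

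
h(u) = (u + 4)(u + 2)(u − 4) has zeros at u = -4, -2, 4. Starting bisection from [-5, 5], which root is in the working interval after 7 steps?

m = 0, h(m) = -32 (−); new bracket [0, 5]
m = 2.5, h(m) = -43.875 (−); new bracket [2.5, 5]
m = 3.75, h(m) = -11.140625 (−); new bracket [3.75, 5]
m = 4.375, h(m) = 20.0215 (+); new bracket [3.75, 4.375]
m = 4.0625, h(m) = 3.0549 (+); new bracket [3.75, 4.0625]
m = 3.90625, h(m) = -4.3778 (−); new bracket [3.90625, 4.0625]
m = 3.984375, h(m) = -0.7466 (−); new bracket [3.984375, 4.0625]

4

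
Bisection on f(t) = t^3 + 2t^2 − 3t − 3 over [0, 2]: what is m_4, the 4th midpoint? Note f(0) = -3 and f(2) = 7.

t = 1 gives f = -3, negative; keep [1, 2]
t = 1.5 gives f = 0.375, positive; keep [1, 1.5]
t = 1.25 gives f = -1.671875, negative; keep [1.25, 1.5]
t = 1.375 gives f = -0.7441, negative; keep [1.375, 1.5]

1.375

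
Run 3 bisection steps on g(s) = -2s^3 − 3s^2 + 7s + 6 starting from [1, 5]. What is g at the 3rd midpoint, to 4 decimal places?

m = 3, g(m) = -54 (−); new bracket [1, 3]
m = 2, g(m) = -8 (−); new bracket [1, 2]
m = 1.5, g(m) = 3 (+); new bracket [1.5, 2]

3.0000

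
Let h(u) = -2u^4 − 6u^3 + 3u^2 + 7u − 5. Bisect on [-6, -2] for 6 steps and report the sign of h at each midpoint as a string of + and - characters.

-+----

m = -4, h(m) = -113 (−); new bracket [-4, -2]
m = -3, h(m) = 1 (+); new bracket [-4, -3]
m = -3.5, h(m) = -35.625 (−); new bracket [-3.5, -3]
m = -3.25, h(m) = -13.2266 (−); new bracket [-3.25, -3]
m = -3.125, h(m) = -5.2075 (−); new bracket [-3.125, -3]
m = -3.0625, h(m) = -1.8911 (−); new bracket [-3.0625, -3]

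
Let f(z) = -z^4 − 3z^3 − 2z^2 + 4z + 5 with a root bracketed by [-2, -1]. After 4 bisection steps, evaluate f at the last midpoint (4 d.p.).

midpoint -1.5: f = -0.4375 < 0 → [-1.5, -1]
midpoint -1.25: f = 0.292969 > 0 → [-1.5, -1.25]
midpoint -1.375: f = -0.056885 < 0 → [-1.375, -1.25]
midpoint -1.3125: f = 0.1201 > 0 → [-1.375, -1.3125]

0.1201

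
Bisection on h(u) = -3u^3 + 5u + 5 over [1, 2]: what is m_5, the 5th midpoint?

1.65625

h(1.5) = 2.375 > 0, so the root lies in [1.5, 2]
h(1.75) = -2.328125 < 0, so the root lies in [1.5, 1.75]
h(1.625) = 0.251953 > 0, so the root lies in [1.625, 1.75]
h(1.6875) = -0.9788 < 0, so the root lies in [1.625, 1.6875]
h(1.65625) = -0.3488 < 0, so the root lies in [1.625, 1.65625]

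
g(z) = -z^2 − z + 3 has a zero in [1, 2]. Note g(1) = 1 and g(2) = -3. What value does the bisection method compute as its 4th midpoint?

1.3125

g(1.5) = -0.75 < 0, so the root lies in [1, 1.5]
g(1.25) = 0.1875 > 0, so the root lies in [1.25, 1.5]
g(1.375) = -0.265625 < 0, so the root lies in [1.25, 1.375]
g(1.3125) = -0.0352 < 0, so the root lies in [1.25, 1.3125]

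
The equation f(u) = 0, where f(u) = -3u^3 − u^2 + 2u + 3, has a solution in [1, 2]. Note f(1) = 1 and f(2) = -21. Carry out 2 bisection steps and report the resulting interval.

[1, 1.25]

f(1.5) = -6.375 < 0, so the root lies in [1, 1.5]
f(1.25) = -1.921875 < 0, so the root lies in [1, 1.25]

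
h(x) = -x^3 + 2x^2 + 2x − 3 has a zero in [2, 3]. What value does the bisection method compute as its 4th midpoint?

2.3125

h(2.5) = -1.125 < 0, so the root lies in [2, 2.5]
h(2.25) = 0.234375 > 0, so the root lies in [2.25, 2.5]
h(2.375) = -0.365234 < 0, so the root lies in [2.25, 2.375]
h(2.3125) = -0.0461 < 0, so the root lies in [2.25, 2.3125]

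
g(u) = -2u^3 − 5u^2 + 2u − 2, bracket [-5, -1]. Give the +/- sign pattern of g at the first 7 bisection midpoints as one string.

m = -3, g(m) = 1 (+); new bracket [-3, -1]
m = -2, g(m) = -10 (−); new bracket [-3, -2]
m = -2.5, g(m) = -7 (−); new bracket [-3, -2.5]
m = -2.75, g(m) = -3.7188 (−); new bracket [-3, -2.75]
m = -2.875, g(m) = -1.5508 (−); new bracket [-3, -2.875]
m = -2.9375, g(m) = -0.3247 (−); new bracket [-3, -2.9375]
m = -2.96875, g(m) = 0.3251 (+); new bracket [-2.96875, -2.9375]

+-----+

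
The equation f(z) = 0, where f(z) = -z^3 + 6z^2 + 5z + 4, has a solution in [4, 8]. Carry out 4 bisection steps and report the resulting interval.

m = 6, f(m) = 34 (+); new bracket [6, 8]
m = 7, f(m) = -10 (−); new bracket [6, 7]
m = 6.5, f(m) = 15.375 (+); new bracket [6.5, 7]
m = 6.75, f(m) = 3.5781 (+); new bracket [6.75, 7]

[6.75, 7]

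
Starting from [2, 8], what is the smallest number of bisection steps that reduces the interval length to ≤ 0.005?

11

Width after n steps is 6/2^n. Need 2^n ≥ 6/0.005 = 1200.
2^10 = 1024 < 1200 ≤ 2^11 = 2048, so n = 11.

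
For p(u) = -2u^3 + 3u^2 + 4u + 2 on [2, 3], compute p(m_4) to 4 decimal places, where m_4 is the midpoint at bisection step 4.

0.6099

midpoint 2.5: p = -0.5 < 0 → [2, 2.5]
midpoint 2.25: p = 3.40625 > 0 → [2.25, 2.5]
midpoint 2.375: p = 1.628906 > 0 → [2.375, 2.5]
midpoint 2.4375: p = 0.6099 > 0 → [2.4375, 2.5]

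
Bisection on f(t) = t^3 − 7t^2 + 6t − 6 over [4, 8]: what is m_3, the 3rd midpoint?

6.5

midpoint 6: f = -6 < 0 → [6, 8]
midpoint 7: f = 36 > 0 → [6, 7]
midpoint 6.5: f = 11.875 > 0 → [6, 6.5]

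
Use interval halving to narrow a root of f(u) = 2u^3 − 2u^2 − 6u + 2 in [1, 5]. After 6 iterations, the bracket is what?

f(3) = 20 > 0, so the root lies in [1, 3]
f(2) = -2 < 0, so the root lies in [2, 3]
f(2.5) = 5.75 > 0, so the root lies in [2, 2.5]
f(2.25) = 1.1562 > 0, so the root lies in [2, 2.25]
f(2.125) = -0.5898 < 0, so the root lies in [2.125, 2.25]
f(2.1875) = 0.2397 > 0, so the root lies in [2.125, 2.1875]

[2.125, 2.1875]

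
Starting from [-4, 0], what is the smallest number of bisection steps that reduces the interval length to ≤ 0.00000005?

Width after n steps is 4/2^n. Need 2^n ≥ 4/0.00000005 = 80000000.
2^26 = 67108864 < 80000000 ≤ 2^27 = 134217728, so n = 27.

27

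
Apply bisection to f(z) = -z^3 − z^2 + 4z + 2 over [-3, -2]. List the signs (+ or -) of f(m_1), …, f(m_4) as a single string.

midpoint -2.5: f = 1.375 > 0 → [-2.5, -2]
midpoint -2.25: f = -0.671875 < 0 → [-2.5, -2.25]
midpoint -2.375: f = 0.255859 > 0 → [-2.375, -2.25]
midpoint -2.3125: f = -0.2312 < 0 → [-2.375, -2.3125]

+-+-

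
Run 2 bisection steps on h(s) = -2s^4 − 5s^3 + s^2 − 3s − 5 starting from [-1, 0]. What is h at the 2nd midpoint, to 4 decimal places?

-0.7109

s = -0.5 gives h = -2.75, negative; keep [-1, -0.5]
s = -0.75 gives h = -0.710938, negative; keep [-1, -0.75]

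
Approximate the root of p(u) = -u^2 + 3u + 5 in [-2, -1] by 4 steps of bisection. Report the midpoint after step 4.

-1.1875

u = -1.5 gives p = -1.75, negative; keep [-1.5, -1]
u = -1.25 gives p = -0.3125, negative; keep [-1.25, -1]
u = -1.125 gives p = 0.359375, positive; keep [-1.25, -1.125]
u = -1.1875 gives p = 0.0273, positive; keep [-1.25, -1.1875]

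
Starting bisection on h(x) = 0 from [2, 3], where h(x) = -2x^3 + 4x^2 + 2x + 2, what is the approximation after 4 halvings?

midpoint 2.5: h = 0.75 > 0 → [2.5, 3]
midpoint 2.75: h = -3.84375 < 0 → [2.5, 2.75]
midpoint 2.625: h = -1.363281 < 0 → [2.5, 2.625]
midpoint 2.5625: h = -0.2622 < 0 → [2.5, 2.5625]

2.5625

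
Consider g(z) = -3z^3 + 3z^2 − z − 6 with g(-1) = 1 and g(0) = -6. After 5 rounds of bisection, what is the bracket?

[-0.9375, -0.90625]

m = -0.5, g(m) = -4.375 (−); new bracket [-1, -0.5]
m = -0.75, g(m) = -2.296875 (−); new bracket [-1, -0.75]
m = -0.875, g(m) = -0.818359 (−); new bracket [-1, -0.875]
m = -0.9375, g(m) = 0.0461 (+); new bracket [-0.9375, -0.875]
m = -0.90625, g(m) = -0.397 (−); new bracket [-0.9375, -0.90625]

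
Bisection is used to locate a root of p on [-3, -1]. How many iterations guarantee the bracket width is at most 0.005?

9

Width after n steps is 2/2^n. Need 2^n ≥ 2/0.005 = 400.
2^8 = 256 < 400 ≤ 2^9 = 512, so n = 9.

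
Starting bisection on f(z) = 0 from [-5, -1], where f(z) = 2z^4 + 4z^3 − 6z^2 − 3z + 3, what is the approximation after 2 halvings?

-2

m = -3, f(m) = 12 (+); new bracket [-3, -1]
m = -2, f(m) = -15 (−); new bracket [-3, -2]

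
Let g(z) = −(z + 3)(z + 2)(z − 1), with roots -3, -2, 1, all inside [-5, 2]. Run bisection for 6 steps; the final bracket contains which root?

1

midpoint -1.5: g = 1.875 > 0 → [-1.5, 2]
midpoint 0.25: g = 5.484375 > 0 → [0.25, 2]
midpoint 1.125: g = -1.611328 < 0 → [0.25, 1.125]
midpoint 0.6875: g = 3.0969 > 0 → [0.6875, 1.125]
midpoint 0.90625: g = 1.0643 > 0 → [0.90625, 1.125]
midpoint 1.015625: g = -0.1892 < 0 → [0.90625, 1.015625]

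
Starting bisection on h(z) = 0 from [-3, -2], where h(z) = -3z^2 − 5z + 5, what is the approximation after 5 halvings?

-2.34375

midpoint -2.5: h = -1.25 < 0 → [-2.5, -2]
midpoint -2.25: h = 1.0625 > 0 → [-2.5, -2.25]
midpoint -2.375: h = -0.046875 < 0 → [-2.375, -2.25]
midpoint -2.3125: h = 0.5195 > 0 → [-2.375, -2.3125]
midpoint -2.34375: h = 0.2393 > 0 → [-2.375, -2.34375]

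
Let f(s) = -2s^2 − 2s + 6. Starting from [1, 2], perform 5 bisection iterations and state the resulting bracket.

midpoint 1.5: f = -1.5 < 0 → [1, 1.5]
midpoint 1.25: f = 0.375 > 0 → [1.25, 1.5]
midpoint 1.375: f = -0.53125 < 0 → [1.25, 1.375]
midpoint 1.3125: f = -0.0703 < 0 → [1.25, 1.3125]
midpoint 1.28125: f = 0.1543 > 0 → [1.28125, 1.3125]

[1.28125, 1.3125]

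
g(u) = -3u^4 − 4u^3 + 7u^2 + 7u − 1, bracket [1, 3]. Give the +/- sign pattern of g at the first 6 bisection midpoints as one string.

u = 2 gives g = -39, negative; keep [1, 2]
u = 1.5 gives g = -3.4375, negative; keep [1, 1.5]
u = 1.25 gives g = 3.550781, positive; keep [1.25, 1.5]
u = 1.375 gives g = 0.7375, positive; keep [1.375, 1.5]
u = 1.4375 gives g = -1.1646, negative; keep [1.375, 1.4375]
u = 1.40625 gives g = -0.1691, negative; keep [1.375, 1.40625]

--++--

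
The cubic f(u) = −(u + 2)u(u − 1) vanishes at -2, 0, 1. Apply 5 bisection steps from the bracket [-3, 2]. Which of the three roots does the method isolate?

f(-0.5) = -1.125 < 0, so the root lies in [-3, -0.5]
f(-1.75) = -1.203125 < 0, so the root lies in [-3, -1.75]
f(-2.375) = 3.005859 > 0, so the root lies in [-2.375, -1.75]
f(-2.0625) = 0.3948 > 0, so the root lies in [-2.0625, -1.75]
f(-1.90625) = -0.5194 < 0, so the root lies in [-2.0625, -1.90625]

-2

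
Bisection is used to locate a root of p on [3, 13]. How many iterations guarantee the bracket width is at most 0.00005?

18

Width after n steps is 10/2^n. Need 2^n ≥ 10/0.00005 = 200000.
2^17 = 131072 < 200000 ≤ 2^18 = 262144, so n = 18.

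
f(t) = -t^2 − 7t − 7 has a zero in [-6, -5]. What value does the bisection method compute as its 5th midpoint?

m = -5.5, f(m) = 1.25 (+); new bracket [-6, -5.5]
m = -5.75, f(m) = 0.1875 (+); new bracket [-6, -5.75]
m = -5.875, f(m) = -0.390625 (−); new bracket [-5.875, -5.75]
m = -5.8125, f(m) = -0.0977 (−); new bracket [-5.8125, -5.75]
m = -5.78125, f(m) = 0.0459 (+); new bracket [-5.8125, -5.78125]

-5.78125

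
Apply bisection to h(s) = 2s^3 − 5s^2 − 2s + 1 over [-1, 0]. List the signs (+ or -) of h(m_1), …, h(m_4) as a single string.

+--+

h(-0.5) = 0.5 > 0, so the root lies in [-1, -0.5]
h(-0.75) = -1.15625 < 0, so the root lies in [-0.75, -0.5]
h(-0.625) = -0.191406 < 0, so the root lies in [-0.625, -0.5]
h(-0.5625) = 0.187 > 0, so the root lies in [-0.625, -0.5625]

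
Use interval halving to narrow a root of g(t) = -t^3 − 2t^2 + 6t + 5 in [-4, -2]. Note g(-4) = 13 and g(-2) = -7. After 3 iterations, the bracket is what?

g(-3) = -4 < 0, so the root lies in [-4, -3]
g(-3.5) = 2.375 > 0, so the root lies in [-3.5, -3]
g(-3.25) = -1.296875 < 0, so the root lies in [-3.5, -3.25]

[-3.5, -3.25]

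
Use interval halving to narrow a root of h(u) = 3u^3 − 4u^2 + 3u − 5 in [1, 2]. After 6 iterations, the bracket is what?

u = 1.5 gives h = 0.625, positive; keep [1, 1.5]
u = 1.25 gives h = -1.640625, negative; keep [1.25, 1.5]
u = 1.375 gives h = -0.638672, negative; keep [1.375, 1.5]
u = 1.4375 gives h = -0.0417, negative; keep [1.4375, 1.5]
u = 1.46875 gives h = 0.2826, positive; keep [1.4375, 1.46875]
u = 1.453125 gives h = 0.1182, positive; keep [1.4375, 1.453125]

[1.4375, 1.453125]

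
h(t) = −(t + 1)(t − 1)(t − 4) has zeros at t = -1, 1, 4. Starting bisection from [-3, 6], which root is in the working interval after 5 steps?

midpoint 1.5: h = 3.125 > 0 → [1.5, 6]
midpoint 3.75: h = 3.265625 > 0 → [3.75, 6]
midpoint 4.875: h = -19.919922 < 0 → [3.75, 4.875]
midpoint 4.3125: h = -5.4993 < 0 → [3.75, 4.3125]
midpoint 4.03125: h = -0.4766 < 0 → [3.75, 4.03125]

4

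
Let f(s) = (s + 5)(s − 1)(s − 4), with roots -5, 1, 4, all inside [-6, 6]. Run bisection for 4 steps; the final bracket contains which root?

midpoint 0: f = 20 > 0 → [-6, 0]
midpoint -3: f = 56 > 0 → [-6, -3]
midpoint -4.5: f = 23.375 > 0 → [-6, -4.5]
midpoint -5.25: f = -14.4531 < 0 → [-5.25, -4.5]

-5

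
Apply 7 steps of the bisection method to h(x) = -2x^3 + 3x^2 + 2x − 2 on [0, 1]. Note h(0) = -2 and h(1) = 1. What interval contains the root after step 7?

[0.640625, 0.6484375]

h(0.5) = -0.5 < 0, so the root lies in [0.5, 1]
h(0.75) = 0.34375 > 0, so the root lies in [0.5, 0.75]
h(0.625) = -0.066406 < 0, so the root lies in [0.625, 0.75]
h(0.6875) = 0.1431 > 0, so the root lies in [0.625, 0.6875]
h(0.65625) = 0.0392 > 0, so the root lies in [0.625, 0.65625]
h(0.640625) = -0.0134 < 0, so the root lies in [0.640625, 0.65625]
h(0.6484375) = 0.013 > 0, so the root lies in [0.640625, 0.6484375]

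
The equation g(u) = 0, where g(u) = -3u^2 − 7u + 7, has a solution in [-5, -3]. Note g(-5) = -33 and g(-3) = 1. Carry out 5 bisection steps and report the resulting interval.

m = -4, g(m) = -13 (−); new bracket [-4, -3]
m = -3.5, g(m) = -5.25 (−); new bracket [-3.5, -3]
m = -3.25, g(m) = -1.9375 (−); new bracket [-3.25, -3]
m = -3.125, g(m) = -0.4219 (−); new bracket [-3.125, -3]
m = -3.0625, g(m) = 0.3008 (+); new bracket [-3.125, -3.0625]

[-3.125, -3.0625]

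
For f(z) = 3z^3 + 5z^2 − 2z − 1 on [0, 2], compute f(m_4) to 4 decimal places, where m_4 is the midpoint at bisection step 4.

z = 1 gives f = 5, positive; keep [0, 1]
z = 0.5 gives f = -0.375, negative; keep [0.5, 1]
z = 0.75 gives f = 1.578125, positive; keep [0.5, 0.75]
z = 0.625 gives f = 0.4355, positive; keep [0.5, 0.625]

0.4355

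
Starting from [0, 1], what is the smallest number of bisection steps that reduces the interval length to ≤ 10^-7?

Width after n steps is 1/2^n. Need 2^n ≥ 1/10^-7 = 10000000.
2^23 = 8388608 < 10000000 ≤ 2^24 = 16777216, so n = 24.

24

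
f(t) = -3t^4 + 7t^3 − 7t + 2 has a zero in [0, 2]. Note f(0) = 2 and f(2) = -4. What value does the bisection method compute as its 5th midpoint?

f(1) = -1 < 0, so the root lies in [0, 1]
f(0.5) = -0.8125 < 0, so the root lies in [0, 0.5]
f(0.25) = 0.347656 > 0, so the root lies in [0.25, 0.5]
f(0.375) = -0.3152 < 0, so the root lies in [0.25, 0.375]
f(0.3125) = -0.0025 < 0, so the root lies in [0.25, 0.3125]

0.3125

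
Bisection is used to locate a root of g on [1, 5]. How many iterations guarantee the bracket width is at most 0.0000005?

Width after n steps is 4/2^n. Need 2^n ≥ 4/0.0000005 = 8000000.
2^22 = 4194304 < 8000000 ≤ 2^23 = 8388608, so n = 23.

23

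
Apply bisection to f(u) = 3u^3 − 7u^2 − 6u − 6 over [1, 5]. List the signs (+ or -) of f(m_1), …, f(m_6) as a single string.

f(3) = -6 < 0, so the root lies in [3, 5]
f(4) = 50 > 0, so the root lies in [3, 4]
f(3.5) = 15.875 > 0, so the root lies in [3, 3.5]
f(3.25) = 3.5469 > 0, so the root lies in [3, 3.25]
f(3.125) = -1.5566 < 0, so the root lies in [3.125, 3.25]
f(3.1875) = 0.9104 > 0, so the root lies in [3.125, 3.1875]

-+++-+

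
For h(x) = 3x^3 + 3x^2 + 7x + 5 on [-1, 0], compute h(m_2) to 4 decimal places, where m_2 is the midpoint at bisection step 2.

0.1719

m = -0.5, h(m) = 1.875 (+); new bracket [-1, -0.5]
m = -0.75, h(m) = 0.171875 (+); new bracket [-1, -0.75]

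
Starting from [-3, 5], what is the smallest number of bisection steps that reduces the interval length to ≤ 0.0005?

Width after n steps is 8/2^n. Need 2^n ≥ 8/0.0005 = 16000.
2^13 = 8192 < 16000 ≤ 2^14 = 16384, so n = 14.

14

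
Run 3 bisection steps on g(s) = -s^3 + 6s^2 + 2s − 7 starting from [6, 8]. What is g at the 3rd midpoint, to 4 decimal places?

m = 7, g(m) = -42 (−); new bracket [6, 7]
m = 6.5, g(m) = -15.125 (−); new bracket [6, 6.5]
m = 6.25, g(m) = -4.265625 (−); new bracket [6, 6.25]

-4.2656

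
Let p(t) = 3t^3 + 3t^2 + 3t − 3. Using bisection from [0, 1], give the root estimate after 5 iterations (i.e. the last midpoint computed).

p(0.5) = -0.375 < 0, so the root lies in [0.5, 1]
p(0.75) = 2.203125 > 0, so the root lies in [0.5, 0.75]
p(0.625) = 0.779297 > 0, so the root lies in [0.5, 0.625]
p(0.5625) = 0.1707 > 0, so the root lies in [0.5, 0.5625]
p(0.53125) = -0.1098 < 0, so the root lies in [0.53125, 0.5625]

0.53125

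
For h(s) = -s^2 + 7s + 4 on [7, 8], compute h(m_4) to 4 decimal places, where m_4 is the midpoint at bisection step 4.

-0.2539

s = 7.5 gives h = 0.25, positive; keep [7.5, 8]
s = 7.75 gives h = -1.8125, negative; keep [7.5, 7.75]
s = 7.625 gives h = -0.765625, negative; keep [7.5, 7.625]
s = 7.5625 gives h = -0.2539, negative; keep [7.5, 7.5625]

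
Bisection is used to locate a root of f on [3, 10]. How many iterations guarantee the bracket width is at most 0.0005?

Width after n steps is 7/2^n. Need 2^n ≥ 7/0.0005 = 14000.
2^13 = 8192 < 14000 ≤ 2^14 = 16384, so n = 14.

14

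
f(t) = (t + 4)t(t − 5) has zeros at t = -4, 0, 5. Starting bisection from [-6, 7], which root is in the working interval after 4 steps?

5

t = 0.5 gives f = -10.125, negative; keep [0.5, 7]
t = 3.75 gives f = -36.328125, negative; keep [3.75, 7]
t = 5.375 gives f = 18.896484, positive; keep [3.75, 5.375]
t = 4.5625 gives f = -17.0916, negative; keep [4.5625, 5.375]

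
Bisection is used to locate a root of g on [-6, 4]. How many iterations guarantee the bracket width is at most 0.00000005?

28

Width after n steps is 10/2^n. Need 2^n ≥ 10/0.00000005 = 200000000.
2^27 = 134217728 < 200000000 ≤ 2^28 = 268435456, so n = 28.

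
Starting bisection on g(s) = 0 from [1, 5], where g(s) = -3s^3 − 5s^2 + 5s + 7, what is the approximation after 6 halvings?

midpoint 3: g = -104 < 0 → [1, 3]
midpoint 2: g = -27 < 0 → [1, 2]
midpoint 1.5: g = -6.875 < 0 → [1, 1.5]
midpoint 1.25: g = -0.4219 < 0 → [1, 1.25]
midpoint 1.125: g = 2.0254 > 0 → [1.125, 1.25]
midpoint 1.1875: g = 0.863 > 0 → [1.1875, 1.25]

1.1875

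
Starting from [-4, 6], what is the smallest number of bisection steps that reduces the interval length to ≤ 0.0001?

Width after n steps is 10/2^n. Need 2^n ≥ 10/0.0001 = 100000.
2^16 = 65536 < 100000 ≤ 2^17 = 131072, so n = 17.

17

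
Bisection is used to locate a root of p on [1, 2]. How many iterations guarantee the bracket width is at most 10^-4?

Width after n steps is 1/2^n. Need 2^n ≥ 1/10^-4 = 10000.
2^13 = 8192 < 10000 ≤ 2^14 = 16384, so n = 14.

14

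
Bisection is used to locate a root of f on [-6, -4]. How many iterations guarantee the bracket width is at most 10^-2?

Width after n steps is 2/2^n. Need 2^n ≥ 2/10^-2 = 200.
2^7 = 128 < 200 ≤ 2^8 = 256, so n = 8.

8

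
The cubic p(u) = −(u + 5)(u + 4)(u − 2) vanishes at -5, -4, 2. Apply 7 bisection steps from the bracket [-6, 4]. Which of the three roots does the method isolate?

u = -1 gives p = 36, positive; keep [-1, 4]
u = 1.5 gives p = 17.875, positive; keep [1.5, 4]
u = 2.75 gives p = -39.234375, negative; keep [1.5, 2.75]
u = 2.125 gives p = -5.4551, negative; keep [1.5, 2.125]
u = 1.8125 gives p = 7.4246, positive; keep [1.8125, 2.125]
u = 1.96875 gives p = 1.2998, positive; keep [1.96875, 2.125]
u = 2.046875 gives p = -1.9974, negative; keep [1.96875, 2.046875]

2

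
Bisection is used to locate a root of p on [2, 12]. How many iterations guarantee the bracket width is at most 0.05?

Width after n steps is 10/2^n. Need 2^n ≥ 10/0.05 = 200.
2^7 = 128 < 200 ≤ 2^8 = 256, so n = 8.

8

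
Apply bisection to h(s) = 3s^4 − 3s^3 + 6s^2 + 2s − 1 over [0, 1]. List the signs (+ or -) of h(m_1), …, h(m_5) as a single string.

midpoint 0.5: h = 1.3125 > 0 → [0, 0.5]
midpoint 0.25: h = -0.160156 < 0 → [0.25, 0.5]
midpoint 0.375: h = 0.494873 > 0 → [0.25, 0.375]
midpoint 0.3125: h = 0.148 > 0 → [0.25, 0.3125]
midpoint 0.28125: h = -0.0109 < 0 → [0.28125, 0.3125]

+-++-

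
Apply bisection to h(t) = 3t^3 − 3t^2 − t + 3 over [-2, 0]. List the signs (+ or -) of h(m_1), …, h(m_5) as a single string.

-++-+

m = -1, h(m) = -2 (−); new bracket [-1, 0]
m = -0.5, h(m) = 2.375 (+); new bracket [-1, -0.5]
m = -0.75, h(m) = 0.796875 (+); new bracket [-1, -0.75]
m = -0.875, h(m) = -0.4316 (−); new bracket [-0.875, -0.75]
m = -0.8125, h(m) = 0.2229 (+); new bracket [-0.875, -0.8125]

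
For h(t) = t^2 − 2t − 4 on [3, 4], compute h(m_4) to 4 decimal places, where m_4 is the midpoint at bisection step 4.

midpoint 3.5: h = 1.25 > 0 → [3, 3.5]
midpoint 3.25: h = 0.0625 > 0 → [3, 3.25]
midpoint 3.125: h = -0.484375 < 0 → [3.125, 3.25]
midpoint 3.1875: h = -0.2148 < 0 → [3.1875, 3.25]

-0.2148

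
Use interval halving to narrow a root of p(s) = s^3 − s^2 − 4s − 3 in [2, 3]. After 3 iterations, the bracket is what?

[2.75, 2.875]

p(2.5) = -3.625 < 0, so the root lies in [2.5, 3]
p(2.75) = -0.765625 < 0, so the root lies in [2.75, 3]
p(2.875) = 0.998047 > 0, so the root lies in [2.75, 2.875]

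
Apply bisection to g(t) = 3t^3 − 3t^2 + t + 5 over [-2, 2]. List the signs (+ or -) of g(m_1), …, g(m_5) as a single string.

t = 0 gives g = 5, positive; keep [-2, 0]
t = -1 gives g = -2, negative; keep [-1, 0]
t = -0.5 gives g = 3.375, positive; keep [-1, -0.5]
t = -0.75 gives g = 1.2969, positive; keep [-1, -0.75]
t = -0.875 gives g = -0.1816, negative; keep [-0.875, -0.75]

+-++-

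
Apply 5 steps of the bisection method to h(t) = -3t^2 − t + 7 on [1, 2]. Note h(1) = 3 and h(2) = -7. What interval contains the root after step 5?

[1.34375, 1.375]

t = 1.5 gives h = -1.25, negative; keep [1, 1.5]
t = 1.25 gives h = 1.0625, positive; keep [1.25, 1.5]
t = 1.375 gives h = -0.046875, negative; keep [1.25, 1.375]
t = 1.3125 gives h = 0.5195, positive; keep [1.3125, 1.375]
t = 1.34375 gives h = 0.2393, positive; keep [1.34375, 1.375]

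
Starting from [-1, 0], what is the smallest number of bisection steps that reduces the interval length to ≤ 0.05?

5

Width after n steps is 1/2^n. Need 2^n ≥ 1/0.05 = 20.
2^4 = 16 < 20 ≤ 2^5 = 32, so n = 5.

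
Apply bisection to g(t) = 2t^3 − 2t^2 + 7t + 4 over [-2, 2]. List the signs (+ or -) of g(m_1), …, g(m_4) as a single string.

m = 0, g(m) = 4 (+); new bracket [-2, 0]
m = -1, g(m) = -7 (−); new bracket [-1, 0]
m = -0.5, g(m) = -0.25 (−); new bracket [-0.5, 0]
m = -0.25, g(m) = 2.0938 (+); new bracket [-0.5, -0.25]

+--+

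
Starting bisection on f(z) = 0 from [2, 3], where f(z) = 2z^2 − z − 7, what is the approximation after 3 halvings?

m = 2.5, f(m) = 3 (+); new bracket [2, 2.5]
m = 2.25, f(m) = 0.875 (+); new bracket [2, 2.25]
m = 2.125, f(m) = -0.09375 (−); new bracket [2.125, 2.25]

2.125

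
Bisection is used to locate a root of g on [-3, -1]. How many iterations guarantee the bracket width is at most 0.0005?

Width after n steps is 2/2^n. Need 2^n ≥ 2/0.0005 = 4000.
2^11 = 2048 < 4000 ≤ 2^12 = 4096, so n = 12.

12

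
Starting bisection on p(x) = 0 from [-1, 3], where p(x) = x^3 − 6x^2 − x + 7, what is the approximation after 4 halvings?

1.25

p(1) = 1 > 0, so the root lies in [1, 3]
p(2) = -11 < 0, so the root lies in [1, 2]
p(1.5) = -4.625 < 0, so the root lies in [1, 1.5]
p(1.25) = -1.6719 < 0, so the root lies in [1, 1.25]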